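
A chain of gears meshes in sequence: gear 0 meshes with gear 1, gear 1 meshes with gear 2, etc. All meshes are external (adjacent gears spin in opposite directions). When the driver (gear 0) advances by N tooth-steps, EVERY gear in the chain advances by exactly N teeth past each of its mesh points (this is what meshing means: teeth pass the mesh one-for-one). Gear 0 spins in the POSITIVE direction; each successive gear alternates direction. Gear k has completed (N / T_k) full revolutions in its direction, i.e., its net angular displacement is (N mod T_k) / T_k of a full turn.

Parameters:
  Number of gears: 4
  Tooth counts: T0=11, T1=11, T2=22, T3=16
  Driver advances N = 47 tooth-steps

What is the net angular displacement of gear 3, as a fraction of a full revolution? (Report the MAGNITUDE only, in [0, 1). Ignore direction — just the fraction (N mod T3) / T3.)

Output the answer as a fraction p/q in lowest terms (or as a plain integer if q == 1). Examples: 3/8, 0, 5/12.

Chain of 4 gears, tooth counts: [11, 11, 22, 16]
  gear 0: T0=11, direction=positive, advance = 47 mod 11 = 3 teeth = 3/11 turn
  gear 1: T1=11, direction=negative, advance = 47 mod 11 = 3 teeth = 3/11 turn
  gear 2: T2=22, direction=positive, advance = 47 mod 22 = 3 teeth = 3/22 turn
  gear 3: T3=16, direction=negative, advance = 47 mod 16 = 15 teeth = 15/16 turn
Gear 3: 47 mod 16 = 15
Fraction = 15 / 16 = 15/16 (gcd(15,16)=1) = 15/16

Answer: 15/16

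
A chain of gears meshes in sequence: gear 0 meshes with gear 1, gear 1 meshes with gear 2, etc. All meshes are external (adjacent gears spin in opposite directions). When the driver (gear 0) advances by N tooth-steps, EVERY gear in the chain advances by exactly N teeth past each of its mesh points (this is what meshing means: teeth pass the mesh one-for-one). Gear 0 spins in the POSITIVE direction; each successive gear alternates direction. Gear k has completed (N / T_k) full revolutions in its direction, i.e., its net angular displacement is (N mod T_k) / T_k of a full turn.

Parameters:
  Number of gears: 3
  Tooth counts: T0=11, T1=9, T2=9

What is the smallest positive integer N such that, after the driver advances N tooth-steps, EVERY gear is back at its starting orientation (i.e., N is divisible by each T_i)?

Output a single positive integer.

Answer: 99

Derivation:
Gear k returns to start when N is a multiple of T_k.
All gears at start simultaneously when N is a common multiple of [11, 9, 9]; the smallest such N is lcm(11, 9, 9).
Start: lcm = T0 = 11
Fold in T1=9: gcd(11, 9) = 1; lcm(11, 9) = 11 * 9 / 1 = 99 / 1 = 99
Fold in T2=9: gcd(99, 9) = 9; lcm(99, 9) = 99 * 9 / 9 = 891 / 9 = 99
Full cycle length = 99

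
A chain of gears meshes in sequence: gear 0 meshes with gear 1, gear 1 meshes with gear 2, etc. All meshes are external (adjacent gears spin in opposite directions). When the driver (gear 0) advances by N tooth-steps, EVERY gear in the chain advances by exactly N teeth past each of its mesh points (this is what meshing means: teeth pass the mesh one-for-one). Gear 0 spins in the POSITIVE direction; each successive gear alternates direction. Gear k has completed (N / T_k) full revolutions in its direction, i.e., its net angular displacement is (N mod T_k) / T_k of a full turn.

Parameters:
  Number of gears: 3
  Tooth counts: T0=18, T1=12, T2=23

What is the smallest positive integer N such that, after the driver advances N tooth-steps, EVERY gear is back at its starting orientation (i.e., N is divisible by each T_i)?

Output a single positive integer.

Answer: 828

Derivation:
Gear k returns to start when N is a multiple of T_k.
All gears at start simultaneously when N is a common multiple of [18, 12, 23]; the smallest such N is lcm(18, 12, 23).
Start: lcm = T0 = 18
Fold in T1=12: gcd(18, 12) = 6; lcm(18, 12) = 18 * 12 / 6 = 216 / 6 = 36
Fold in T2=23: gcd(36, 23) = 1; lcm(36, 23) = 36 * 23 / 1 = 828 / 1 = 828
Full cycle length = 828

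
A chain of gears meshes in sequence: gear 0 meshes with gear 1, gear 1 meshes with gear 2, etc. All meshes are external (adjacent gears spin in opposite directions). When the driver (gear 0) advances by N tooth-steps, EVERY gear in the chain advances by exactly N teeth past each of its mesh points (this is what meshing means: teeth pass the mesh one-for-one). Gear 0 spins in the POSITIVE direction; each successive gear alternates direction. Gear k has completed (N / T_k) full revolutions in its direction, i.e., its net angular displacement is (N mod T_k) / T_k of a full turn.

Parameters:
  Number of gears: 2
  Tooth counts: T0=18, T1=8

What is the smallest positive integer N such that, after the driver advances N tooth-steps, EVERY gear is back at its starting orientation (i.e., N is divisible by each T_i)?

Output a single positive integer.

Answer: 72

Derivation:
Gear k returns to start when N is a multiple of T_k.
All gears at start simultaneously when N is a common multiple of [18, 8]; the smallest such N is lcm(18, 8).
Start: lcm = T0 = 18
Fold in T1=8: gcd(18, 8) = 2; lcm(18, 8) = 18 * 8 / 2 = 144 / 2 = 72
Full cycle length = 72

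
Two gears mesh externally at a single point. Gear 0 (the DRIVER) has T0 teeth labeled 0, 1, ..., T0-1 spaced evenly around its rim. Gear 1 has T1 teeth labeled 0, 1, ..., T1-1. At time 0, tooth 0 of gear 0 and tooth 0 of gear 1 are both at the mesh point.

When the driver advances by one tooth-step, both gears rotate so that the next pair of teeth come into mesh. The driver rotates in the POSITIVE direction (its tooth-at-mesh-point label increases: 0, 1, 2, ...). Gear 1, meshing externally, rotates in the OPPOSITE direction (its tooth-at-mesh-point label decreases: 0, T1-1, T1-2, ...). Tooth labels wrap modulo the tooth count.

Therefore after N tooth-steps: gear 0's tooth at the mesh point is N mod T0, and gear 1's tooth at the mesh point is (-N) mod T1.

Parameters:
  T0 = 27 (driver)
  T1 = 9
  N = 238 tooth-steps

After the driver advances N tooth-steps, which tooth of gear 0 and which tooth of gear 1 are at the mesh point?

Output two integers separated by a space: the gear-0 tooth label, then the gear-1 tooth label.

Answer: 22 5

Derivation:
Gear 0 (driver, T0=27): tooth at mesh = N mod T0
  238 = 8 * 27 + 22, so 238 mod 27 = 22
  gear 0 tooth = 22
Gear 1 (driven, T1=9): tooth at mesh = (-N) mod T1
  238 = 26 * 9 + 4, so 238 mod 9 = 4
  (-238) mod 9 = (-4) mod 9 = 9 - 4 = 5
Mesh after 238 steps: gear-0 tooth 22 meets gear-1 tooth 5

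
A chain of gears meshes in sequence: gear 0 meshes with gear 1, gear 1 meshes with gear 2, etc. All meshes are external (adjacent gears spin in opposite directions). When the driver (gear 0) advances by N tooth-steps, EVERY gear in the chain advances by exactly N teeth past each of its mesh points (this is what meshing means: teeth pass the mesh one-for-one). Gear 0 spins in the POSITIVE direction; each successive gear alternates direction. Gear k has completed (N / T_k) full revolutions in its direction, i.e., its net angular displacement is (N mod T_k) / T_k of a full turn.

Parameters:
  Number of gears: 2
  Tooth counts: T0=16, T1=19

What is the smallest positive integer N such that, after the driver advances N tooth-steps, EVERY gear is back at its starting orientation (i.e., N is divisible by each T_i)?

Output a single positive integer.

Answer: 304

Derivation:
Gear k returns to start when N is a multiple of T_k.
All gears at start simultaneously when N is a common multiple of [16, 19]; the smallest such N is lcm(16, 19).
Start: lcm = T0 = 16
Fold in T1=19: gcd(16, 19) = 1; lcm(16, 19) = 16 * 19 / 1 = 304 / 1 = 304
Full cycle length = 304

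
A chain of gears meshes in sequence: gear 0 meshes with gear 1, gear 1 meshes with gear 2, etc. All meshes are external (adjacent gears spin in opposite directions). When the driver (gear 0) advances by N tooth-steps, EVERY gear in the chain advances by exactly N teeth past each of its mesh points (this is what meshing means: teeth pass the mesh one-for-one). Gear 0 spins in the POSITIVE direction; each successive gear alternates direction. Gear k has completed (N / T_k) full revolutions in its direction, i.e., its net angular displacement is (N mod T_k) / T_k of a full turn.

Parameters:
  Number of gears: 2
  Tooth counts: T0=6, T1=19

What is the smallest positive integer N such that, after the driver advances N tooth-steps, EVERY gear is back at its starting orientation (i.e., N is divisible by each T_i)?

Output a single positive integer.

Gear k returns to start when N is a multiple of T_k.
All gears at start simultaneously when N is a common multiple of [6, 19]; the smallest such N is lcm(6, 19).
Start: lcm = T0 = 6
Fold in T1=19: gcd(6, 19) = 1; lcm(6, 19) = 6 * 19 / 1 = 114 / 1 = 114
Full cycle length = 114

Answer: 114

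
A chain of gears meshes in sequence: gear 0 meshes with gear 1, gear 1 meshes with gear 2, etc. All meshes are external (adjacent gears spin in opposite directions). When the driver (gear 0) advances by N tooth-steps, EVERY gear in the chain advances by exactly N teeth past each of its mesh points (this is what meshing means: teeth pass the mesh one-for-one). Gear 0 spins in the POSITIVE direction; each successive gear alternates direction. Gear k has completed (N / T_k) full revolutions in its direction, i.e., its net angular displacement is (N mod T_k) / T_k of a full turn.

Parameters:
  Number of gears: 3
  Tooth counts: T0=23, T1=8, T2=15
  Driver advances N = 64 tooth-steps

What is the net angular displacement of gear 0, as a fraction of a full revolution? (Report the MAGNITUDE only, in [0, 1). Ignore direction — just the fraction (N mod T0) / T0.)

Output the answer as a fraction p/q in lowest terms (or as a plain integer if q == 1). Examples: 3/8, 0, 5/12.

Answer: 18/23

Derivation:
Chain of 3 gears, tooth counts: [23, 8, 15]
  gear 0: T0=23, direction=positive, advance = 64 mod 23 = 18 teeth = 18/23 turn
  gear 1: T1=8, direction=negative, advance = 64 mod 8 = 0 teeth = 0/8 turn
  gear 2: T2=15, direction=positive, advance = 64 mod 15 = 4 teeth = 4/15 turn
Gear 0: 64 mod 23 = 18
Fraction = 18 / 23 = 18/23 (gcd(18,23)=1) = 18/23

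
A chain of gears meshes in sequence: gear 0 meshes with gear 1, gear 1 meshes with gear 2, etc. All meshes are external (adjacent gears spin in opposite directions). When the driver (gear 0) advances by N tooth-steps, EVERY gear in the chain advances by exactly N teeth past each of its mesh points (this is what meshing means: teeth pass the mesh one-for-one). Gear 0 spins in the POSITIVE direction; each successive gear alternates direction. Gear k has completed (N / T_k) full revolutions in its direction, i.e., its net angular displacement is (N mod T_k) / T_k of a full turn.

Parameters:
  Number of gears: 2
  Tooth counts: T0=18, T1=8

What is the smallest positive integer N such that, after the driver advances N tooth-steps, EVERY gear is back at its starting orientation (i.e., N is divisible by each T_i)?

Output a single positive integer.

Gear k returns to start when N is a multiple of T_k.
All gears at start simultaneously when N is a common multiple of [18, 8]; the smallest such N is lcm(18, 8).
Start: lcm = T0 = 18
Fold in T1=8: gcd(18, 8) = 2; lcm(18, 8) = 18 * 8 / 2 = 144 / 2 = 72
Full cycle length = 72

Answer: 72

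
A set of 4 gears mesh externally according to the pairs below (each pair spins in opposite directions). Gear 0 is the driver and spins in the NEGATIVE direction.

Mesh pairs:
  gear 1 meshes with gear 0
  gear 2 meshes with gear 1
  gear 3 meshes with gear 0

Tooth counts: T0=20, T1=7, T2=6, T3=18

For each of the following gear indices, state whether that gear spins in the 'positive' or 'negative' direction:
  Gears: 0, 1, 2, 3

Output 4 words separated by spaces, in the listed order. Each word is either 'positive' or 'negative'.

Answer: negative positive negative positive

Derivation:
Gear 0 (driver): negative (depth 0)
  gear 1: meshes with gear 0 -> depth 1 -> positive (opposite of gear 0)
  gear 2: meshes with gear 1 -> depth 2 -> negative (opposite of gear 1)
  gear 3: meshes with gear 0 -> depth 1 -> positive (opposite of gear 0)
Queried indices 0, 1, 2, 3 -> negative, positive, negative, positive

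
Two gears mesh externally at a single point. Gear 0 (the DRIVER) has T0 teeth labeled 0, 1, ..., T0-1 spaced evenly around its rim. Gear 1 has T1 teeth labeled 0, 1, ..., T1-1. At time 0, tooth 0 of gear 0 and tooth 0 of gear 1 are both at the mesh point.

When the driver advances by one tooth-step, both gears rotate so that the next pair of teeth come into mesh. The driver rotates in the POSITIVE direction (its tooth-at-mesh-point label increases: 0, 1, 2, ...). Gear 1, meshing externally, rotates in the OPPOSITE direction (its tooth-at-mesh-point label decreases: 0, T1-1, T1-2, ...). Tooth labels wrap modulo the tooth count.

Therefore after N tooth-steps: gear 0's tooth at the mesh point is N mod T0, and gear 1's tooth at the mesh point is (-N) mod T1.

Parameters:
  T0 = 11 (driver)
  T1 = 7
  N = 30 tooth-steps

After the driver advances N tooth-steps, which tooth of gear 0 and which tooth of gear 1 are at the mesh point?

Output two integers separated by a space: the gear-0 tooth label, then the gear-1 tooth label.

Gear 0 (driver, T0=11): tooth at mesh = N mod T0
  30 = 2 * 11 + 8, so 30 mod 11 = 8
  gear 0 tooth = 8
Gear 1 (driven, T1=7): tooth at mesh = (-N) mod T1
  30 = 4 * 7 + 2, so 30 mod 7 = 2
  (-30) mod 7 = (-2) mod 7 = 7 - 2 = 5
Mesh after 30 steps: gear-0 tooth 8 meets gear-1 tooth 5

Answer: 8 5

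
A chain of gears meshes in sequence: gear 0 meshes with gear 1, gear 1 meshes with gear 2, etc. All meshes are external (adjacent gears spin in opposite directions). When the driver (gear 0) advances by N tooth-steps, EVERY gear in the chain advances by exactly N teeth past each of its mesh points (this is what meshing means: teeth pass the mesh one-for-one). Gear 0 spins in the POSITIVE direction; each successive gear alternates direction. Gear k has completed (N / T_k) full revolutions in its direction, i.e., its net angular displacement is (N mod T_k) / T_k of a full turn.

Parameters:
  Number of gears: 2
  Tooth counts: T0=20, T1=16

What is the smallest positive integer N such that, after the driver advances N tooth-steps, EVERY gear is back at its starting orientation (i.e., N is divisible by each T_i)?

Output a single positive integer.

Gear k returns to start when N is a multiple of T_k.
All gears at start simultaneously when N is a common multiple of [20, 16]; the smallest such N is lcm(20, 16).
Start: lcm = T0 = 20
Fold in T1=16: gcd(20, 16) = 4; lcm(20, 16) = 20 * 16 / 4 = 320 / 4 = 80
Full cycle length = 80

Answer: 80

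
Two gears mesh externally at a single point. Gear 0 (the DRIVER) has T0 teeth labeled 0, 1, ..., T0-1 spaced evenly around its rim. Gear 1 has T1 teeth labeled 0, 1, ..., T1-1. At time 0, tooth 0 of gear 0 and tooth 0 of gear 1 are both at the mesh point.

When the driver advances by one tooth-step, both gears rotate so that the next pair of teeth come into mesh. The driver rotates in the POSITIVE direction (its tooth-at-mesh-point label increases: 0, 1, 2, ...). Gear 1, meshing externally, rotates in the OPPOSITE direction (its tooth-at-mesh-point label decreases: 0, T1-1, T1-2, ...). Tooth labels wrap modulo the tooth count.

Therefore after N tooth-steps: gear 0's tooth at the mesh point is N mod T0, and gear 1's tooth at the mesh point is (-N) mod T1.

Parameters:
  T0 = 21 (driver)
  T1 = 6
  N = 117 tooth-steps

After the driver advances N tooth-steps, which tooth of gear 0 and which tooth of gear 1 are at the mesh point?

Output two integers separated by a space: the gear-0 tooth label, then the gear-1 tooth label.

Gear 0 (driver, T0=21): tooth at mesh = N mod T0
  117 = 5 * 21 + 12, so 117 mod 21 = 12
  gear 0 tooth = 12
Gear 1 (driven, T1=6): tooth at mesh = (-N) mod T1
  117 = 19 * 6 + 3, so 117 mod 6 = 3
  (-117) mod 6 = (-3) mod 6 = 6 - 3 = 3
Mesh after 117 steps: gear-0 tooth 12 meets gear-1 tooth 3

Answer: 12 3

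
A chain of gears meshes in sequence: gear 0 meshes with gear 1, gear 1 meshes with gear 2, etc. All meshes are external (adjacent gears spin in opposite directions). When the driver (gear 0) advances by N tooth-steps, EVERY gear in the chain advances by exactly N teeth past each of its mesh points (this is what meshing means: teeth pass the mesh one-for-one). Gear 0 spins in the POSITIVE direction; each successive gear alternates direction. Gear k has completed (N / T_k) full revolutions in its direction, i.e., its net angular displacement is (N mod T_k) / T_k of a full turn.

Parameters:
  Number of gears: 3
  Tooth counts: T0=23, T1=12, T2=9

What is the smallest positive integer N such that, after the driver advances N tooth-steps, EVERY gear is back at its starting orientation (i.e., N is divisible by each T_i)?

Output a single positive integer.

Gear k returns to start when N is a multiple of T_k.
All gears at start simultaneously when N is a common multiple of [23, 12, 9]; the smallest such N is lcm(23, 12, 9).
Start: lcm = T0 = 23
Fold in T1=12: gcd(23, 12) = 1; lcm(23, 12) = 23 * 12 / 1 = 276 / 1 = 276
Fold in T2=9: gcd(276, 9) = 3; lcm(276, 9) = 276 * 9 / 3 = 2484 / 3 = 828
Full cycle length = 828

Answer: 828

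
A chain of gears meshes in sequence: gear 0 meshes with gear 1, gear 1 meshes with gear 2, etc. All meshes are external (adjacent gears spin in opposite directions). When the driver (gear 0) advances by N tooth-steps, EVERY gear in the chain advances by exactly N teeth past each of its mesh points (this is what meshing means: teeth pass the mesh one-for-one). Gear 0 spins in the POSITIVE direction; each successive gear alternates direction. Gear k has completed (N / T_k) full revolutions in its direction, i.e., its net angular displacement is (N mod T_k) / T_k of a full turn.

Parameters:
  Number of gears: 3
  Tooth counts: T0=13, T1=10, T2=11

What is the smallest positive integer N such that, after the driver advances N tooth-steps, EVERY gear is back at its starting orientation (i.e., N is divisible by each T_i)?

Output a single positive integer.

Answer: 1430

Derivation:
Gear k returns to start when N is a multiple of T_k.
All gears at start simultaneously when N is a common multiple of [13, 10, 11]; the smallest such N is lcm(13, 10, 11).
Start: lcm = T0 = 13
Fold in T1=10: gcd(13, 10) = 1; lcm(13, 10) = 13 * 10 / 1 = 130 / 1 = 130
Fold in T2=11: gcd(130, 11) = 1; lcm(130, 11) = 130 * 11 / 1 = 1430 / 1 = 1430
Full cycle length = 1430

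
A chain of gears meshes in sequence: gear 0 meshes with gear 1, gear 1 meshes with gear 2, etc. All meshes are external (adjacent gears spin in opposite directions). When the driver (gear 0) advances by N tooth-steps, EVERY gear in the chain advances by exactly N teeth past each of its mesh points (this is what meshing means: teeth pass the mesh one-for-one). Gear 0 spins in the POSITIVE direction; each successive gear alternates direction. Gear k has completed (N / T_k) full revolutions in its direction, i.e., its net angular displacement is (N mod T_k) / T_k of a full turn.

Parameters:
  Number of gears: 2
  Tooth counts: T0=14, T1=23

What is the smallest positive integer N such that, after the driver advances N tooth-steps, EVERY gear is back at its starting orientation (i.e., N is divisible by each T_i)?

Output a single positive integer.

Answer: 322

Derivation:
Gear k returns to start when N is a multiple of T_k.
All gears at start simultaneously when N is a common multiple of [14, 23]; the smallest such N is lcm(14, 23).
Start: lcm = T0 = 14
Fold in T1=23: gcd(14, 23) = 1; lcm(14, 23) = 14 * 23 / 1 = 322 / 1 = 322
Full cycle length = 322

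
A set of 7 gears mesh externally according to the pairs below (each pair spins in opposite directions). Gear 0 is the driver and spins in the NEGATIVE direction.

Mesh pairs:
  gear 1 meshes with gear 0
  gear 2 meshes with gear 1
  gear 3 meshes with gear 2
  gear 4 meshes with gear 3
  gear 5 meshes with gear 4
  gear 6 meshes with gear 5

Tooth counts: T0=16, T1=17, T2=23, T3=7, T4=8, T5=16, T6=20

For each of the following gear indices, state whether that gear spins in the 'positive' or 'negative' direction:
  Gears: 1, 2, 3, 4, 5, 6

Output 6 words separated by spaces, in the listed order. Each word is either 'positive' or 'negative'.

Gear 0 (driver): negative (depth 0)
  gear 1: meshes with gear 0 -> depth 1 -> positive (opposite of gear 0)
  gear 2: meshes with gear 1 -> depth 2 -> negative (opposite of gear 1)
  gear 3: meshes with gear 2 -> depth 3 -> positive (opposite of gear 2)
  gear 4: meshes with gear 3 -> depth 4 -> negative (opposite of gear 3)
  gear 5: meshes with gear 4 -> depth 5 -> positive (opposite of gear 4)
  gear 6: meshes with gear 5 -> depth 6 -> negative (opposite of gear 5)
Queried indices 1, 2, 3, 4, 5, 6 -> positive, negative, positive, negative, positive, negative

Answer: positive negative positive negative positive negative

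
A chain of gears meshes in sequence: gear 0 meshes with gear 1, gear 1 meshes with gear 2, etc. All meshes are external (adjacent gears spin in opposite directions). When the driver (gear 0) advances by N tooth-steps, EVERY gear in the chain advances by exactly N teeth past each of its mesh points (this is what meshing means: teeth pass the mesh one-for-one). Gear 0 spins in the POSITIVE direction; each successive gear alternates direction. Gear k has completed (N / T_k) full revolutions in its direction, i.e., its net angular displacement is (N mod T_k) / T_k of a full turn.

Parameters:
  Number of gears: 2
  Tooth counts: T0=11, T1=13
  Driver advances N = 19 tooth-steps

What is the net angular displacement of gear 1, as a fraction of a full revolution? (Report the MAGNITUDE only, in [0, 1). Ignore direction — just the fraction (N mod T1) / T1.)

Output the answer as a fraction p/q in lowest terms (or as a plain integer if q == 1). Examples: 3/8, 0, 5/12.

Answer: 6/13

Derivation:
Chain of 2 gears, tooth counts: [11, 13]
  gear 0: T0=11, direction=positive, advance = 19 mod 11 = 8 teeth = 8/11 turn
  gear 1: T1=13, direction=negative, advance = 19 mod 13 = 6 teeth = 6/13 turn
Gear 1: 19 mod 13 = 6
Fraction = 6 / 13 = 6/13 (gcd(6,13)=1) = 6/13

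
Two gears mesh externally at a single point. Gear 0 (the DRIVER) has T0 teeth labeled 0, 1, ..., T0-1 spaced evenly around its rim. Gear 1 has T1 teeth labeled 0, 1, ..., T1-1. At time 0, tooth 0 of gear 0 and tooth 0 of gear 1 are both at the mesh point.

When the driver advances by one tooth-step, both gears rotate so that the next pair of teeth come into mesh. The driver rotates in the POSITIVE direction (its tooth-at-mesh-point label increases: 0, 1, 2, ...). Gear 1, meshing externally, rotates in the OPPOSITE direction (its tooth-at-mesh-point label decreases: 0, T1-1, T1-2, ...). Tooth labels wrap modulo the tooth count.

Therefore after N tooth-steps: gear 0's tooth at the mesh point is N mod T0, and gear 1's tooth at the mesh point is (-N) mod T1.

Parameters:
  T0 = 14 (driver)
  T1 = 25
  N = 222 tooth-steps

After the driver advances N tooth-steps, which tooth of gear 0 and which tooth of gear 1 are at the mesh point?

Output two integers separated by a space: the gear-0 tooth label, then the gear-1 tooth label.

Gear 0 (driver, T0=14): tooth at mesh = N mod T0
  222 = 15 * 14 + 12, so 222 mod 14 = 12
  gear 0 tooth = 12
Gear 1 (driven, T1=25): tooth at mesh = (-N) mod T1
  222 = 8 * 25 + 22, so 222 mod 25 = 22
  (-222) mod 25 = (-22) mod 25 = 25 - 22 = 3
Mesh after 222 steps: gear-0 tooth 12 meets gear-1 tooth 3

Answer: 12 3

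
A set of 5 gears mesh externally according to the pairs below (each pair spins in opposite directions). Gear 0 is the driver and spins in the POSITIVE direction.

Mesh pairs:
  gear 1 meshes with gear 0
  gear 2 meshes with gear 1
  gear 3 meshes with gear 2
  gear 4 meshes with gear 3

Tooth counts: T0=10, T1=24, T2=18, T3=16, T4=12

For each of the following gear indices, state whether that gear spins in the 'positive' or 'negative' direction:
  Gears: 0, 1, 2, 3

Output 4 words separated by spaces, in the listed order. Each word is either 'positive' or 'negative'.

Gear 0 (driver): positive (depth 0)
  gear 1: meshes with gear 0 -> depth 1 -> negative (opposite of gear 0)
  gear 2: meshes with gear 1 -> depth 2 -> positive (opposite of gear 1)
  gear 3: meshes with gear 2 -> depth 3 -> negative (opposite of gear 2)
  gear 4: meshes with gear 3 -> depth 4 -> positive (opposite of gear 3)
Queried indices 0, 1, 2, 3 -> positive, negative, positive, negative

Answer: positive negative positive negative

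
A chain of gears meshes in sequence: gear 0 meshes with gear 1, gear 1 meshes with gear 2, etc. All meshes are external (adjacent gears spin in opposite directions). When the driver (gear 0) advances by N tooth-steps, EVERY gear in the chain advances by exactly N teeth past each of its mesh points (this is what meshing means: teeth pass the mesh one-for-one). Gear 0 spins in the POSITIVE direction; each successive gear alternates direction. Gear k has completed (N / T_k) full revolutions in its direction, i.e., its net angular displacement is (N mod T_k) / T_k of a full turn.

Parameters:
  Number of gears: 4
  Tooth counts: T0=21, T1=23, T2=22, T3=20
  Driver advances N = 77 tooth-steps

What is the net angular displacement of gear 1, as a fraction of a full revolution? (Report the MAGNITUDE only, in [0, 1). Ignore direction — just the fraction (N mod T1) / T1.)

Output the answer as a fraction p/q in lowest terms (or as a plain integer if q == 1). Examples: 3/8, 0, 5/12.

Chain of 4 gears, tooth counts: [21, 23, 22, 20]
  gear 0: T0=21, direction=positive, advance = 77 mod 21 = 14 teeth = 14/21 turn
  gear 1: T1=23, direction=negative, advance = 77 mod 23 = 8 teeth = 8/23 turn
  gear 2: T2=22, direction=positive, advance = 77 mod 22 = 11 teeth = 11/22 turn
  gear 3: T3=20, direction=negative, advance = 77 mod 20 = 17 teeth = 17/20 turn
Gear 1: 77 mod 23 = 8
Fraction = 8 / 23 = 8/23 (gcd(8,23)=1) = 8/23

Answer: 8/23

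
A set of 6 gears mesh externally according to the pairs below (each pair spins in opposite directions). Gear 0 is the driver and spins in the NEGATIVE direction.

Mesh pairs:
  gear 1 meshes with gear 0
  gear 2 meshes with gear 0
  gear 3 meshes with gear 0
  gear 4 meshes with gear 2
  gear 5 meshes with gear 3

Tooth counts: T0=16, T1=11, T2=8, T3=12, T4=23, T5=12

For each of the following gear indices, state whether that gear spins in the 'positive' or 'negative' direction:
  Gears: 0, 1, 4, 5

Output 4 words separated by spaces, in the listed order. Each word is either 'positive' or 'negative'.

Gear 0 (driver): negative (depth 0)
  gear 1: meshes with gear 0 -> depth 1 -> positive (opposite of gear 0)
  gear 2: meshes with gear 0 -> depth 1 -> positive (opposite of gear 0)
  gear 3: meshes with gear 0 -> depth 1 -> positive (opposite of gear 0)
  gear 4: meshes with gear 2 -> depth 2 -> negative (opposite of gear 2)
  gear 5: meshes with gear 3 -> depth 2 -> negative (opposite of gear 3)
Queried indices 0, 1, 4, 5 -> negative, positive, negative, negative

Answer: negative positive negative negative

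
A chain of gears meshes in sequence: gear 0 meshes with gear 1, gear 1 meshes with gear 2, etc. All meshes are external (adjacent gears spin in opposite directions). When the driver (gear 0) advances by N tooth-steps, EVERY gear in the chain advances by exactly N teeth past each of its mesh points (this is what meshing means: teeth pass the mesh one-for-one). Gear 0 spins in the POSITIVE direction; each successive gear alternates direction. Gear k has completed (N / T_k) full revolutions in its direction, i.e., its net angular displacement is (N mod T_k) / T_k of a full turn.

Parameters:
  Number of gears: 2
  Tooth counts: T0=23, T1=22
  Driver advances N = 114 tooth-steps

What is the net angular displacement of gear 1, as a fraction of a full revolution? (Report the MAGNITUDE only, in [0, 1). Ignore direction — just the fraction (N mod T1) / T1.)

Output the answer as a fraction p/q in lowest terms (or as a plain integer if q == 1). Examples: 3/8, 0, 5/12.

Chain of 2 gears, tooth counts: [23, 22]
  gear 0: T0=23, direction=positive, advance = 114 mod 23 = 22 teeth = 22/23 turn
  gear 1: T1=22, direction=negative, advance = 114 mod 22 = 4 teeth = 4/22 turn
Gear 1: 114 mod 22 = 4
Fraction = 4 / 22 = 2/11 (gcd(4,22)=2) = 2/11

Answer: 2/11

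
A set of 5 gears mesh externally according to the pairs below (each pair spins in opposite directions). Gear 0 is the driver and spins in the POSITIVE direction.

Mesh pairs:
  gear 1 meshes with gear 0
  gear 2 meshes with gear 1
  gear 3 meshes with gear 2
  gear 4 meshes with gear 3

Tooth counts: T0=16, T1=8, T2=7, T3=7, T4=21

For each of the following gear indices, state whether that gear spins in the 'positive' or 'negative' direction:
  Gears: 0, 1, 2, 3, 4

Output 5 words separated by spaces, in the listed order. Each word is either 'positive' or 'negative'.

Answer: positive negative positive negative positive

Derivation:
Gear 0 (driver): positive (depth 0)
  gear 1: meshes with gear 0 -> depth 1 -> negative (opposite of gear 0)
  gear 2: meshes with gear 1 -> depth 2 -> positive (opposite of gear 1)
  gear 3: meshes with gear 2 -> depth 3 -> negative (opposite of gear 2)
  gear 4: meshes with gear 3 -> depth 4 -> positive (opposite of gear 3)
Queried indices 0, 1, 2, 3, 4 -> positive, negative, positive, negative, positive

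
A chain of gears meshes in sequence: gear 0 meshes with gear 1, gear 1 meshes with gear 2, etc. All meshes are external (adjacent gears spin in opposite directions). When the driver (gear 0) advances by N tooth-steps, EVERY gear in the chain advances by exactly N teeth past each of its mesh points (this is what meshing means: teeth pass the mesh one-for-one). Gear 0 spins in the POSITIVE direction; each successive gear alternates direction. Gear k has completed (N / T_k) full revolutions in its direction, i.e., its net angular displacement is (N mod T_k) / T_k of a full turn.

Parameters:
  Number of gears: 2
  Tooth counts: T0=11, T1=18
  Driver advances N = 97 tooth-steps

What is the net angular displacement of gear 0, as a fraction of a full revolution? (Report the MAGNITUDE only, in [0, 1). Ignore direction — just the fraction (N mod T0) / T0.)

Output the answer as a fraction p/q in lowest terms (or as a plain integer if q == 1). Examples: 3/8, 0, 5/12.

Chain of 2 gears, tooth counts: [11, 18]
  gear 0: T0=11, direction=positive, advance = 97 mod 11 = 9 teeth = 9/11 turn
  gear 1: T1=18, direction=negative, advance = 97 mod 18 = 7 teeth = 7/18 turn
Gear 0: 97 mod 11 = 9
Fraction = 9 / 11 = 9/11 (gcd(9,11)=1) = 9/11

Answer: 9/11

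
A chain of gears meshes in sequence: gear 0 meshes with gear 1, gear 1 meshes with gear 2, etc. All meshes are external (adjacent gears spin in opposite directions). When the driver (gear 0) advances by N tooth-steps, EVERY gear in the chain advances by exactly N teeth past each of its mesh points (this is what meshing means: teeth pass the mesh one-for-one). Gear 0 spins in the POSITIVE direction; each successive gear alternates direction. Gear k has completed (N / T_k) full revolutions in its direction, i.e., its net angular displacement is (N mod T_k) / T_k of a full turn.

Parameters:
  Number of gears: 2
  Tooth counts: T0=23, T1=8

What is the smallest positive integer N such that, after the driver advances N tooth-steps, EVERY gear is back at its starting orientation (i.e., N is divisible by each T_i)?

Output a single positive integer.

Gear k returns to start when N is a multiple of T_k.
All gears at start simultaneously when N is a common multiple of [23, 8]; the smallest such N is lcm(23, 8).
Start: lcm = T0 = 23
Fold in T1=8: gcd(23, 8) = 1; lcm(23, 8) = 23 * 8 / 1 = 184 / 1 = 184
Full cycle length = 184

Answer: 184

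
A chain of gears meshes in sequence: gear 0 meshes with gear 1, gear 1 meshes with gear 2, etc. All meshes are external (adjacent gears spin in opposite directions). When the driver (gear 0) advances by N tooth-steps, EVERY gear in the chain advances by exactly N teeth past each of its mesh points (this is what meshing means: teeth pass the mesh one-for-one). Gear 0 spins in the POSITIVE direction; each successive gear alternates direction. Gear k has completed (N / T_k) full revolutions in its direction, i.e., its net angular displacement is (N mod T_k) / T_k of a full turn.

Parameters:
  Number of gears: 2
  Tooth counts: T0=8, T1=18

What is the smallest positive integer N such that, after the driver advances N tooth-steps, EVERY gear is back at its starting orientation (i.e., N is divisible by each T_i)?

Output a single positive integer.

Gear k returns to start when N is a multiple of T_k.
All gears at start simultaneously when N is a common multiple of [8, 18]; the smallest such N is lcm(8, 18).
Start: lcm = T0 = 8
Fold in T1=18: gcd(8, 18) = 2; lcm(8, 18) = 8 * 18 / 2 = 144 / 2 = 72
Full cycle length = 72

Answer: 72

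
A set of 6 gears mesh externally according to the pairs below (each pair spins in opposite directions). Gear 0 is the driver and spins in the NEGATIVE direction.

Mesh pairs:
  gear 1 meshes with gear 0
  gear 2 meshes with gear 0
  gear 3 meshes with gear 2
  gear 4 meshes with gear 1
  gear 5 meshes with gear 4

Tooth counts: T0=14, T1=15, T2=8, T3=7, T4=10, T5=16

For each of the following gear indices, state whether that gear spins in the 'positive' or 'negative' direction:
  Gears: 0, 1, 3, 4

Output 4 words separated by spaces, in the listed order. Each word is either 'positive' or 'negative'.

Answer: negative positive negative negative

Derivation:
Gear 0 (driver): negative (depth 0)
  gear 1: meshes with gear 0 -> depth 1 -> positive (opposite of gear 0)
  gear 2: meshes with gear 0 -> depth 1 -> positive (opposite of gear 0)
  gear 3: meshes with gear 2 -> depth 2 -> negative (opposite of gear 2)
  gear 4: meshes with gear 1 -> depth 2 -> negative (opposite of gear 1)
  gear 5: meshes with gear 4 -> depth 3 -> positive (opposite of gear 4)
Queried indices 0, 1, 3, 4 -> negative, positive, negative, negative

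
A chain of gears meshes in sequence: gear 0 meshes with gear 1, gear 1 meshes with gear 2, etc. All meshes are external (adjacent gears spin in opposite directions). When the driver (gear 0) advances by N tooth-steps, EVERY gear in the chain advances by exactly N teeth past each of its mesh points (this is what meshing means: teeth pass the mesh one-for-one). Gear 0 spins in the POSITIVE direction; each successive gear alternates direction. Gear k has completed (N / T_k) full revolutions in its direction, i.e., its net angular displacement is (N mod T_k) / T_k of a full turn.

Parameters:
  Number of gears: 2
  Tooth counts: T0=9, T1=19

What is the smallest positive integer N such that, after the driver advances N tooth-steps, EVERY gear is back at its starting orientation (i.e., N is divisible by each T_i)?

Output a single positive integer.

Answer: 171

Derivation:
Gear k returns to start when N is a multiple of T_k.
All gears at start simultaneously when N is a common multiple of [9, 19]; the smallest such N is lcm(9, 19).
Start: lcm = T0 = 9
Fold in T1=19: gcd(9, 19) = 1; lcm(9, 19) = 9 * 19 / 1 = 171 / 1 = 171
Full cycle length = 171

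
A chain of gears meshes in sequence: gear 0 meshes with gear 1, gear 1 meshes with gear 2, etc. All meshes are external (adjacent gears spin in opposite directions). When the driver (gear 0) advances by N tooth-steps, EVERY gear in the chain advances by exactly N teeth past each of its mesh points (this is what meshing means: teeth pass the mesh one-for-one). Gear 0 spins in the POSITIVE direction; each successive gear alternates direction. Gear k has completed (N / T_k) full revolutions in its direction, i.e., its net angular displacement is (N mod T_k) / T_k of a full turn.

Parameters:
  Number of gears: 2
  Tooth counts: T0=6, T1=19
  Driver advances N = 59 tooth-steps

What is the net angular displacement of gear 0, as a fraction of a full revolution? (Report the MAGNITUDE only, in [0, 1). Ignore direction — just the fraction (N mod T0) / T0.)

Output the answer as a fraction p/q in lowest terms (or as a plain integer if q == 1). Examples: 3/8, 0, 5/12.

Chain of 2 gears, tooth counts: [6, 19]
  gear 0: T0=6, direction=positive, advance = 59 mod 6 = 5 teeth = 5/6 turn
  gear 1: T1=19, direction=negative, advance = 59 mod 19 = 2 teeth = 2/19 turn
Gear 0: 59 mod 6 = 5
Fraction = 5 / 6 = 5/6 (gcd(5,6)=1) = 5/6

Answer: 5/6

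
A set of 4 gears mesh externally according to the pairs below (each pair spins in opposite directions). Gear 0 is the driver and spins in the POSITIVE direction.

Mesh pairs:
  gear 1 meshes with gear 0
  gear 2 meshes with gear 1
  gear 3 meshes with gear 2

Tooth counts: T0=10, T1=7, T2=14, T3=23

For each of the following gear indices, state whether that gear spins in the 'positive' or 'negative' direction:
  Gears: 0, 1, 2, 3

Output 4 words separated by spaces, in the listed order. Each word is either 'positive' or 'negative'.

Answer: positive negative positive negative

Derivation:
Gear 0 (driver): positive (depth 0)
  gear 1: meshes with gear 0 -> depth 1 -> negative (opposite of gear 0)
  gear 2: meshes with gear 1 -> depth 2 -> positive (opposite of gear 1)
  gear 3: meshes with gear 2 -> depth 3 -> negative (opposite of gear 2)
Queried indices 0, 1, 2, 3 -> positive, negative, positive, negative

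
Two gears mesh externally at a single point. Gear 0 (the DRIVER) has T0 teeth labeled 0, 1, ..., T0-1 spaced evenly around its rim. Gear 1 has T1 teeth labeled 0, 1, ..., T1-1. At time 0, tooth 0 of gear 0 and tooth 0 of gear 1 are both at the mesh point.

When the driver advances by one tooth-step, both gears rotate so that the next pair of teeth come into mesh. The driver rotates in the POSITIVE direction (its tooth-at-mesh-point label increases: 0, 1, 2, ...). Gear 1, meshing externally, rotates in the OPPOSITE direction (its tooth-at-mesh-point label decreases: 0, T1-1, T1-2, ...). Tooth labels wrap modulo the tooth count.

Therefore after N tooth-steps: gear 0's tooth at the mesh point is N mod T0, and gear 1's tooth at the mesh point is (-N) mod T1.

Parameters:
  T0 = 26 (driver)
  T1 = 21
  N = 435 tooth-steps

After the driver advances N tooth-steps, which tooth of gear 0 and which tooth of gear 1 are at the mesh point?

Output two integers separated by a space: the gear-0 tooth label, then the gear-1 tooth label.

Answer: 19 6

Derivation:
Gear 0 (driver, T0=26): tooth at mesh = N mod T0
  435 = 16 * 26 + 19, so 435 mod 26 = 19
  gear 0 tooth = 19
Gear 1 (driven, T1=21): tooth at mesh = (-N) mod T1
  435 = 20 * 21 + 15, so 435 mod 21 = 15
  (-435) mod 21 = (-15) mod 21 = 21 - 15 = 6
Mesh after 435 steps: gear-0 tooth 19 meets gear-1 tooth 6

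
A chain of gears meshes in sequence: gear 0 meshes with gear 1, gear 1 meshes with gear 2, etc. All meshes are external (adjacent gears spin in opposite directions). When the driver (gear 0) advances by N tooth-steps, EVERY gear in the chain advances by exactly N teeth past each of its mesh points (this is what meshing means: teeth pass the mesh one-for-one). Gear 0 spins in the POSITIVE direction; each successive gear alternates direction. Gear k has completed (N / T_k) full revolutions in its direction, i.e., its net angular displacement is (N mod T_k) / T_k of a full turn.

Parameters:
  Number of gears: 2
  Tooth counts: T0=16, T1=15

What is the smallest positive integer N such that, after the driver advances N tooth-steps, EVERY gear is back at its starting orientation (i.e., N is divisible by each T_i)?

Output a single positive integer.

Gear k returns to start when N is a multiple of T_k.
All gears at start simultaneously when N is a common multiple of [16, 15]; the smallest such N is lcm(16, 15).
Start: lcm = T0 = 16
Fold in T1=15: gcd(16, 15) = 1; lcm(16, 15) = 16 * 15 / 1 = 240 / 1 = 240
Full cycle length = 240

Answer: 240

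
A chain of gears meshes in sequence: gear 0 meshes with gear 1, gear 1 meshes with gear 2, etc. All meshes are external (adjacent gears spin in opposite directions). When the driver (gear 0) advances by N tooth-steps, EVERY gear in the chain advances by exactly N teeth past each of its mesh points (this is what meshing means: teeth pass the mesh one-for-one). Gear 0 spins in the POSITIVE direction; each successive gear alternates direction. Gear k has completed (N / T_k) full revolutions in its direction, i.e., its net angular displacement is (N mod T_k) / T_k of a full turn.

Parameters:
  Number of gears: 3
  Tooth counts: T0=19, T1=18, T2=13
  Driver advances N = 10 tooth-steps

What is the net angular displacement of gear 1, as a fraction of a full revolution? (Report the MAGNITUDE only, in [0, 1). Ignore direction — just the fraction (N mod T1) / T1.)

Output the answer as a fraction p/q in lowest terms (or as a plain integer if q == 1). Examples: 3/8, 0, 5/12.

Answer: 5/9

Derivation:
Chain of 3 gears, tooth counts: [19, 18, 13]
  gear 0: T0=19, direction=positive, advance = 10 mod 19 = 10 teeth = 10/19 turn
  gear 1: T1=18, direction=negative, advance = 10 mod 18 = 10 teeth = 10/18 turn
  gear 2: T2=13, direction=positive, advance = 10 mod 13 = 10 teeth = 10/13 turn
Gear 1: 10 mod 18 = 10
Fraction = 10 / 18 = 5/9 (gcd(10,18)=2) = 5/9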